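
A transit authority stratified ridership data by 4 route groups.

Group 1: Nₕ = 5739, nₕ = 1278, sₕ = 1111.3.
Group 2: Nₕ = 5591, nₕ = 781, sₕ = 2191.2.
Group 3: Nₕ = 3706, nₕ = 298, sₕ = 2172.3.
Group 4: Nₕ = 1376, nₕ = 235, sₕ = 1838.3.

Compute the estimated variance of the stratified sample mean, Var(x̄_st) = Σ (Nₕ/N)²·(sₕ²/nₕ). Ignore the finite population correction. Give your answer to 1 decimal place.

N = 16412; Wₕ = Nₕ/N.
group 1: (5739/16412)²·1111.3²/1278 = 118.1629
group 2: (5591/16412)²·2191.2²/781 = 713.4589
group 3: (3706/16412)²·2172.3²/298 = 807.4417
group 4: (1376/16412)²·1838.3²/235 = 101.0831
Sum = 1740.1466 → 1740.1.

1740.1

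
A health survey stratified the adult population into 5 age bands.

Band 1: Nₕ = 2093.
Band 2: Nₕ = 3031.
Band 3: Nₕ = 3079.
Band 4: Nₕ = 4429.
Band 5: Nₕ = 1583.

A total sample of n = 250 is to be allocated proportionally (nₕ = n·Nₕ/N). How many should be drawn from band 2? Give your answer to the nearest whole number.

N = 2093 + 3031 + 3079 + 4429 + 1583 = 14215.
n_2 = 250·3031/14215 = 53.306... → 53.

53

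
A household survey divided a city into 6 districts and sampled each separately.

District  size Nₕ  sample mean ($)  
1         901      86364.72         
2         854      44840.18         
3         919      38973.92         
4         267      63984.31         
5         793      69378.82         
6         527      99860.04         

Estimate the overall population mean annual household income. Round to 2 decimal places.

64926.69

N = 4261; weights Wₕ = Nₕ/N = (0.2115, 0.2004, 0.2157, 0.0627, 0.1861, 0.1237).
x̄_st = Σ Wₕ·x̄ₕ = 0.2115·86364.72 + 0.2004·44840.18 + 0.2157·38973.92 + 0.0627·63984.31 + 0.1861·69378.82 + 0.1237·99860.04 ≈ 64926.6874...
→ 64926.69.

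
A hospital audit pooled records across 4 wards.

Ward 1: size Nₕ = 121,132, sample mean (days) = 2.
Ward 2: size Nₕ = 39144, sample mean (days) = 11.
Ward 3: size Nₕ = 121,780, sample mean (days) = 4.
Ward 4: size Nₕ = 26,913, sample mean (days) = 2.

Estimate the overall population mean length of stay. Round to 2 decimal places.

N = 308969; weights Wₕ = Nₕ/N = (0.3921, 0.1267, 0.3941, 0.0871).
x̄_st = Σ Wₕ·x̄ₕ = 0.3921·2 + 0.1267·11 + 0.3941·4 + 0.0871·2 ≈ 3.9285...
→ 3.93.

3.93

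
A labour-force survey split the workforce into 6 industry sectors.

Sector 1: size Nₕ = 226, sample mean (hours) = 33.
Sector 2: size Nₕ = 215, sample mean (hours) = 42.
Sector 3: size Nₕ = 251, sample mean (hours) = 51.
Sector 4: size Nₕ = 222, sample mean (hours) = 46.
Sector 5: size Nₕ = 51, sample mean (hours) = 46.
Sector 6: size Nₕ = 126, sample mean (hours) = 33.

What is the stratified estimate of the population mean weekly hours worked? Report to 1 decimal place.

N = 1091; weights Wₕ = Nₕ/N = (0.2071, 0.1971, 0.2301, 0.2035, 0.0467, 0.1155).
x̄_st = Σ Wₕ·x̄ₕ = 0.2071·33 + 0.1971·42 + 0.2301·51 + 0.2035·46 + 0.0467·46 + 0.1155·33 ≈ 42.168...
→ 42.2.

42.2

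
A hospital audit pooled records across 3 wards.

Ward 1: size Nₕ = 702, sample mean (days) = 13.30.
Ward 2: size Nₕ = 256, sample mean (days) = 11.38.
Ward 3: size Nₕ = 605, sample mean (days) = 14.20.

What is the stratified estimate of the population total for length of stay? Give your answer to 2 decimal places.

1: 702·13.30 = 9336.6
2: 256·11.38 = 2913.28
3: 605·14.20 = 8591
τ̂ = Σ Nₕx̄ₕ = 20840.88.

20840.88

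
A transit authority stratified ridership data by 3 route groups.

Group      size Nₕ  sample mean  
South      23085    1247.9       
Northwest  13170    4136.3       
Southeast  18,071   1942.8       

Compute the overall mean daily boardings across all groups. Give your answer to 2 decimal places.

N = 54326; weights Wₕ = Nₕ/N = (0.4249, 0.2424, 0.3326).
x̄_st = Σ Wₕ·x̄ₕ = 0.4249·1247.9 + 0.2424·4136.3 + 0.3326·1942.8 ≈ 2179.2729...
→ 2179.27.

2179.27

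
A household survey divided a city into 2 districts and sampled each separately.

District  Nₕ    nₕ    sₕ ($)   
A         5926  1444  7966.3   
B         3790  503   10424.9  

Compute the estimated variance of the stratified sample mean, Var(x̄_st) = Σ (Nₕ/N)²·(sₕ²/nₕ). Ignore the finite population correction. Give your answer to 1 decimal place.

49225.1

N = 9716; Wₕ = Nₕ/N.
district A: (5926/9716)²·7966.3²/1444 = 16349.1208
district B: (3790/9716)²·10424.9²/503 = 32876.0186
Sum = 49225.1395 → 49225.1.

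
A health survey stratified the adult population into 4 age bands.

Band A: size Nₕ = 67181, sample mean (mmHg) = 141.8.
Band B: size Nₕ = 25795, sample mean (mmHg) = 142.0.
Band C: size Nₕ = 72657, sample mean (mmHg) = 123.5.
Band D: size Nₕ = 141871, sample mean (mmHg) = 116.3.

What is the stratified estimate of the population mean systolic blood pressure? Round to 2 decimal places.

N = 307504; weights Wₕ = Nₕ/N = (0.2185, 0.0839, 0.2363, 0.4614).
x̄_st = Σ Wₕ·x̄ₕ = 0.2185·141.8 + 0.0839·142.0 + 0.2363·123.5 + 0.4614·116.3 ≈ 125.7281...
→ 125.73.

125.73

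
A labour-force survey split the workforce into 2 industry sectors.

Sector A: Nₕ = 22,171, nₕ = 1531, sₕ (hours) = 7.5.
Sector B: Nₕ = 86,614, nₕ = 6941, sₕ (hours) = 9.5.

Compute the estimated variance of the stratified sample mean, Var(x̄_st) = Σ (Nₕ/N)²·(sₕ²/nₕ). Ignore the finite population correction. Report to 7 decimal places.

N = 108785; Wₕ = Nₕ/N.
sector A: (22171/108785)²·7.5²/1531 = 0.0015260890
sector B: (86614/108785)²·9.5²/6941 = 0.0082425829
Sum = 0.0097686719 → 0.0097687.

0.0097687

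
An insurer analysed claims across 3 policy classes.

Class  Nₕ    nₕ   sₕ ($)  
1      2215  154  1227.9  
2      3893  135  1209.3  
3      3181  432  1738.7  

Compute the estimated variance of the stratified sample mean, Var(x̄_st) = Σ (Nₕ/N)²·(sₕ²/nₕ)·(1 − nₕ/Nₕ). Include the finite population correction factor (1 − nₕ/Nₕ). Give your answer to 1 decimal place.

N = 9289; Wₕ = Nₕ/N.
class 1: (2215/9289)²·1227.9²/154·(1 − 154/2215) = 517.9873
class 2: (3893/9289)²·1209.3²/135·(1 − 135/3893) = 1836.6973
class 3: (3181/9289)²·1738.7²/432·(1 − 432/3181) = 709.1956
Sum = 3063.8802 → 3063.9.

3063.9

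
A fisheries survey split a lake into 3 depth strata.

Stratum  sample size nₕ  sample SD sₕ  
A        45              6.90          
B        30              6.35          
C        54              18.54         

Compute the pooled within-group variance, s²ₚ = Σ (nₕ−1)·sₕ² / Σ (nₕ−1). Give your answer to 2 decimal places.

Degrees of freedom: 44 + 29 + 53 = 126.
Σ(nₕ−1)sₕ² = 44·47.61 + 29·40.3225 + 53·343.7316 = 21481.9673.
s²ₚ = 21481.9673 / 126 = 170.4918... → 170.49.

170.49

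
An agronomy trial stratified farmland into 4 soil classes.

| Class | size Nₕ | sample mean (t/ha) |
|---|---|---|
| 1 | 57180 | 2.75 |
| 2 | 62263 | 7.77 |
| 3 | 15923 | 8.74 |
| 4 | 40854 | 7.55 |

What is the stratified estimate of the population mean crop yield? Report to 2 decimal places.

6.18

N = 57180 + 62263 + 15923 + 40854 = 176220.
Overall mean = Σ (Nₕ/N)·x̄ₕ — weight by population share, not a simple average.
Σ Nₕx̄ₕ = 57180·2.75 + 62263·7.77 + 15923·8.74 + 40854·7.55 = 157245 + 483783.51 + 139167.02 + 308447.7 = 1088643.23.
Divide by N: 1088643.23 / 176220 = 6.1778... → 6.18.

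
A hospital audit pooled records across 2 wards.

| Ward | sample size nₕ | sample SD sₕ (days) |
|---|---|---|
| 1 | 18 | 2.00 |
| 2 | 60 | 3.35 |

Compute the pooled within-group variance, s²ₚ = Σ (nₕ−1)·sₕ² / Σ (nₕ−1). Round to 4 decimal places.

Degrees of freedom: 17 + 59 = 76.
Σ(nₕ−1)sₕ² = 17·4 + 59·11.2225 = 730.1275.
s²ₚ = 730.1275 / 76 = 9.606941... → 9.6069.

9.6069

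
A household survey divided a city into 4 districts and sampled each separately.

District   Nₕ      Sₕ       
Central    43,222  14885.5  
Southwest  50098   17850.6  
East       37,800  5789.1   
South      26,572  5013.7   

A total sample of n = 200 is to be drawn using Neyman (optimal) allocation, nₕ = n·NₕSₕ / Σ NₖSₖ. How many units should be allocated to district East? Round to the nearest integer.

Σ NₕSₕ = 43222·14885.5 + 50098·17850.6 + 37800·5789.1 + 26572·5013.7 = 1889712456.2.
Share for East: 218827980/1889712456.2 = 0.11580.
n_East = 200 × 0.11580 = 23.160... → 23.

23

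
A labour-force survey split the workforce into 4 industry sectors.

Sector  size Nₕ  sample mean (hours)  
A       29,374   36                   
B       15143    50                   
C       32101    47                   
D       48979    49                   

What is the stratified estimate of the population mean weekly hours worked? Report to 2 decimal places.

45.57

N = 125597; weights Wₕ = Nₕ/N = (0.2339, 0.1206, 0.2556, 0.3900).
x̄_st = Σ Wₕ·x̄ₕ = 0.2339·36 + 0.1206·50 + 0.2556·47 + 0.3900·49 ≈ 45.5690...
→ 45.57.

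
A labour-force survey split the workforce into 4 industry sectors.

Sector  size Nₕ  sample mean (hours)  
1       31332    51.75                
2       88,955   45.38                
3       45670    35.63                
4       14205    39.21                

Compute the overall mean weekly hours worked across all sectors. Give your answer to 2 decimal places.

43.53

N = 180162; weights Wₕ = Nₕ/N = (0.1739, 0.4938, 0.2535, 0.0788).
x̄_st = Σ Wₕ·x̄ₕ = 0.1739·51.75 + 0.4938·45.38 + 0.2535·35.63 + 0.0788·39.21 ≈ 43.5298...
→ 43.53.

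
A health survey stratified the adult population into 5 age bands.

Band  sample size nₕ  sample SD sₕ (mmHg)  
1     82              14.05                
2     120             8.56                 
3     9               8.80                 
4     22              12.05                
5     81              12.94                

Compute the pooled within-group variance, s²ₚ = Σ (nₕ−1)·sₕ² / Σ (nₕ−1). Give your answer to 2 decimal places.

Degrees of freedom: 81 + 119 + 8 + 21 + 80 = 309.
Σ(nₕ−1)sₕ² = 81·197.4025 + 119·73.2736 + 8·77.44 + 21·145.2025 + 80·167.4436 = 41773.4214.
s²ₚ = 41773.4214 / 309 = 135.1891... → 135.19.

135.19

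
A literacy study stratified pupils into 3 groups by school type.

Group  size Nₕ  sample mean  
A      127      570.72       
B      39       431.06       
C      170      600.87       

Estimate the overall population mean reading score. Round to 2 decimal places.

569.76

N = 127 + 39 + 170 = 336.
Weight each subgroup mean by Nₕ/N and sum.
Σ Nₕx̄ₕ = 127·570.72 + 39·431.06 + 170·600.87 = 72481.44 + 16811.34 + 102147.9 = 191440.68.
Divide by N: 191440.68 / 336 = 569.7639... → 569.76.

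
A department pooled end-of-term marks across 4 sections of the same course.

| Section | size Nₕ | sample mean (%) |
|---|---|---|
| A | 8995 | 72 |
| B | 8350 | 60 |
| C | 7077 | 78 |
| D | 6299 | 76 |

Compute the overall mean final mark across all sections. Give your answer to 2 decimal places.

70.94

x̄_st = (Σ Nₕx̄ₕ) / (Σ Nₕ) = (8995·72 + 8350·60 + 7077·78 + 6299·76) / 30721
= 2179370 / 30721 = 70.9407... → 70.94.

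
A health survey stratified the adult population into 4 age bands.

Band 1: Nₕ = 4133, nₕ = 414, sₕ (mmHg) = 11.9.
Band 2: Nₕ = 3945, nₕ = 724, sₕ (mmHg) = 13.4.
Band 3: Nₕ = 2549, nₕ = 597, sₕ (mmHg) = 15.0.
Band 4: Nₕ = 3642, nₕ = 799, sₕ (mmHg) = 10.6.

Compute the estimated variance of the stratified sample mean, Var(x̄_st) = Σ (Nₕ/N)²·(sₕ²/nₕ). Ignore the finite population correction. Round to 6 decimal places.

N = 14269; Wₕ = Nₕ/N.
band 1: (4133/14269)²·11.9²/414 = 0.028697054
band 2: (3945/14269)²·13.4²/724 = 0.018957365
band 3: (2549/14269)²·15.0²/597 = 0.012027096
band 4: (3642/14269)²·10.6²/799 = 0.009161314
Sum = 0.068842829 → 0.068843.

0.068843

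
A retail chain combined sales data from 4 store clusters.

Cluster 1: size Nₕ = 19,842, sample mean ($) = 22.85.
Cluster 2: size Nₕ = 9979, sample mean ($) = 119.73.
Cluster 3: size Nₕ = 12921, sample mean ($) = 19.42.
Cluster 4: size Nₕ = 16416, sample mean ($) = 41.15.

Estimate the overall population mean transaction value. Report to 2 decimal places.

x̄_st = (Σ Nₕx̄ₕ) / (Σ Nₕ) = (19842·22.85 + 9979·119.73 + 12921·19.42 + 16416·41.15) / 59158
= 2574619.59 / 59158 = 43.5211... → 43.52.

43.52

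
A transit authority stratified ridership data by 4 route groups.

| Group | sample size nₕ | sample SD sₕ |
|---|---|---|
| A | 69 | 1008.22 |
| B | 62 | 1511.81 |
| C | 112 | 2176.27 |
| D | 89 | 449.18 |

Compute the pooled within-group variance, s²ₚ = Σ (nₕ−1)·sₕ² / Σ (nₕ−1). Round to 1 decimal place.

2292713.8

A: (69−1)·1008.22² = 68·1016507.5684 = 69122514.6512
B: (62−1)·1511.81² = 61·2285569.4761 = 139419738.0421
C: (112−1)·2176.27² = 111·4736151.1129 = 525712773.5319
D: (89−1)·449.18² = 88·201762.6724 = 17755115.1712
Numerator = 752010141.3964; denominator = Σ(nₕ−1) = 328.
s²ₚ = 752010141.3964/328 = 2292713.846... → 2292713.8.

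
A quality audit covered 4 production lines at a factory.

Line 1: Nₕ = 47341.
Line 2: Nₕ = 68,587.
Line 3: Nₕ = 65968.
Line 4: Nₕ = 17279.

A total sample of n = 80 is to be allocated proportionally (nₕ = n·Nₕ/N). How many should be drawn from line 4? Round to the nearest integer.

N = 47341 + 68587 + 65968 + 17279 = 199175.
n_4 = 80·17279/199175 = 6.940... → 7.

7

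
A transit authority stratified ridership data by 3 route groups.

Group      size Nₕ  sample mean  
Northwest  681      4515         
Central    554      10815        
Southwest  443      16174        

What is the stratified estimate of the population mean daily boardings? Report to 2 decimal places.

9673.01

N = 1678; weights Wₕ = Nₕ/N = (0.4058, 0.3302, 0.2640).
x̄_st = Σ Wₕ·x̄ₕ = 0.4058·4515 + 0.3302·10815 + 0.2640·16174 ≈ 9673.0077...
→ 9673.01.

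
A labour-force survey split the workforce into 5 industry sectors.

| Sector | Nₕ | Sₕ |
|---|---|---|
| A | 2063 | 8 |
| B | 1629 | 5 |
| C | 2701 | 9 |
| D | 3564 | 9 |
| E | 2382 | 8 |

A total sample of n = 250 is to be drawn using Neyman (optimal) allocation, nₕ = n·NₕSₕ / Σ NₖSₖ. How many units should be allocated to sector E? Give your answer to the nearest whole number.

Σ NₕSₕ = 2063·8 + 1629·5 + 2701·9 + 3564·9 + 2382·8 = 100090.
Share for E: 19056/100090 = 0.19039.
n_E = 250 × 0.19039 = 47.597... → 48.

48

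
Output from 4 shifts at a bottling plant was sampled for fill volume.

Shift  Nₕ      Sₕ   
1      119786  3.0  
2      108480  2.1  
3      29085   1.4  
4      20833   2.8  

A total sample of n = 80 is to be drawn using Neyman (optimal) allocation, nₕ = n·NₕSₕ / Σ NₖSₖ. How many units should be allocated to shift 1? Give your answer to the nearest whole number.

42

1: NₕSₕ = 119786·3.0 = 359358
2: NₕSₕ = 108480·2.1 = 227808
3: NₕSₕ = 29085·1.4 = 40719
4: NₕSₕ = 20833·2.8 = 58332.4
Σ NₕSₕ = 686217.4.
n_1 = 80·359358/686217.4 = 41.894... → 42.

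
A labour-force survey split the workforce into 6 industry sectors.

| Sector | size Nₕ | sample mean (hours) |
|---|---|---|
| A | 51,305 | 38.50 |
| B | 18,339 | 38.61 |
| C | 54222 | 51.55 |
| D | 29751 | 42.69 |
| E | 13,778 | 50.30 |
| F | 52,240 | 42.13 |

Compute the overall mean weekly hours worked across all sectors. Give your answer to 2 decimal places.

N = 51305 + 18339 + 54222 + 29751 + 13778 + 52240 = 219635.
Weight each subgroup mean by Nₕ/N and sum.
Σ Nₕx̄ₕ = 51305·38.50 + 18339·38.61 + 54222·51.55 + 29751·42.69 + 13778·50.30 + 52240·42.13 = 1975242.5 + 708068.79 + 2795144.1 + 1270070.19 + 693033.4 + 2200871.2 = 9642430.18.
Divide by N: 9642430.18 / 219635 = 43.9021... → 43.90.

43.90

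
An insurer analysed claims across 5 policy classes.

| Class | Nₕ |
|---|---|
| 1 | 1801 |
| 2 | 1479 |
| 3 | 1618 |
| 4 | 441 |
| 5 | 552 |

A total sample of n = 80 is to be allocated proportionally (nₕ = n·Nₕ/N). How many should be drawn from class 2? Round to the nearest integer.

N = 1801 + 1479 + 1618 + 441 + 552 = 5891.
n_2 = 80·1479/5891 = 20.085... → 20.

20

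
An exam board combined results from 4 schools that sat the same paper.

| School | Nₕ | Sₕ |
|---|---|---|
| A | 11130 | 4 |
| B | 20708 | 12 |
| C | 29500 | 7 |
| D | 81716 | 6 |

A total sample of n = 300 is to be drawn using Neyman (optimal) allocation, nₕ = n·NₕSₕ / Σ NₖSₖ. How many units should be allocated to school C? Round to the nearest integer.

63

A: NₕSₕ = 11130·4 = 44520
B: NₕSₕ = 20708·12 = 248496
C: NₕSₕ = 29500·7 = 206500
D: NₕSₕ = 81716·6 = 490296
Σ NₕSₕ = 989812.
n_C = 300·206500/989812 = 62.588... → 63.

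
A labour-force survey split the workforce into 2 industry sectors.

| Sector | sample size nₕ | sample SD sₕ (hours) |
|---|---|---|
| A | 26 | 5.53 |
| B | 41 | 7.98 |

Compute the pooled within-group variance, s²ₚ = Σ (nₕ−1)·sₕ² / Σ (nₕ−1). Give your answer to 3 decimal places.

Degrees of freedom: 25 + 40 = 65.
Σ(nₕ−1)sₕ² = 25·30.5809 + 40·63.6804 = 3311.7385.
s²ₚ = 3311.7385 / 65 = 50.94982... → 50.950.

50.950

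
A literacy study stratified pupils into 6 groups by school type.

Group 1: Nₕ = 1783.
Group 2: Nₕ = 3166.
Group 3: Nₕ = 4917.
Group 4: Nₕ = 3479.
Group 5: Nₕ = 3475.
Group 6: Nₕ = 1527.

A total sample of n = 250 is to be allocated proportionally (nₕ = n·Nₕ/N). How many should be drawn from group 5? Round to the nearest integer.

N = 1783 + 3166 + 4917 + 3479 + 3475 + 1527 = 18347.
n_5 = 250·3475/18347 = 47.351... → 47.

47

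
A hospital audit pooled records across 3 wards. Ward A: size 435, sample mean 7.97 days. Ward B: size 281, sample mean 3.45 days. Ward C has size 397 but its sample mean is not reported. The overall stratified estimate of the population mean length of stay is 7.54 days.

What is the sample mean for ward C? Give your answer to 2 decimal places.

N = 435 + 281 + 397 = 1113.
Overall total = μ·N = 7.54·1113 = 8392.02.
Subtract the known strata: 435·7.97 + 281·3.45 = 4436.4.
Remaining total for ward C: 8392.02 − 4436.4 = 3955.62.
Divide by its size: 3955.62 / 397 = 9.9638... → 9.96.

9.96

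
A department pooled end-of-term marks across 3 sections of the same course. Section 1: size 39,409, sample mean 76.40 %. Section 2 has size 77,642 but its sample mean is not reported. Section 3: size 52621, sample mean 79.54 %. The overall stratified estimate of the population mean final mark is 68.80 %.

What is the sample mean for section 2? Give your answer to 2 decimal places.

57.66

Σ Nₕx̄ₕ = N·μ, so 77642·x̄_2 = 169672·68.80 − (39409·76.40 + 52621·79.54).
= 11673433.6 − 7196321.94 = 4477111.66.
x̄_2 = 4477111.66 / 77642 = 57.6635... → 57.66.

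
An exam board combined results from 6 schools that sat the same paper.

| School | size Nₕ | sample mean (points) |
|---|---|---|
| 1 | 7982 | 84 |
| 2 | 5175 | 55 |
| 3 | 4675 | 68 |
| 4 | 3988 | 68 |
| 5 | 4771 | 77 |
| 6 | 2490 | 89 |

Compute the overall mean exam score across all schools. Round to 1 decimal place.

73.4

N = 7982 + 5175 + 4675 + 3988 + 4771 + 2490 = 29081.
Overall mean = Σ (Nₕ/N)·x̄ₕ — weight by population share, not a simple average.
Σ Nₕx̄ₕ = 7982·84 + 5175·55 + 4675·68 + 3988·68 + 4771·77 + 2490·89 = 670488 + 284625 + 317900 + 271184 + 367367 + 221610 = 2133174.
Divide by N: 2133174 / 29081 = 73.353... → 73.4.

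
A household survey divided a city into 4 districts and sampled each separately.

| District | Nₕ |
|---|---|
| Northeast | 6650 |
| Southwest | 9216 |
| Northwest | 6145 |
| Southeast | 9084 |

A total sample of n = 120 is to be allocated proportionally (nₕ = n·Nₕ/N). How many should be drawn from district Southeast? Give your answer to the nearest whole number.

Share of district Southeast = 9084/31095 = 0.29214.
Allocate 120 × 0.29214 = 35.056... → 35.

35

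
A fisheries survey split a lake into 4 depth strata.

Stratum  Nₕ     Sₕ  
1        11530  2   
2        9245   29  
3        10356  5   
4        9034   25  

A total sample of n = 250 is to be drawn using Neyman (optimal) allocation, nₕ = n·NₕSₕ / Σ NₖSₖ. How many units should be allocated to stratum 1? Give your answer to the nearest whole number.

10

1: NₕSₕ = 11530·2 = 23060
2: NₕSₕ = 9245·29 = 268105
3: NₕSₕ = 10356·5 = 51780
4: NₕSₕ = 9034·25 = 225850
Σ NₕSₕ = 568795.
n_1 = 250·23060/568795 = 10.135... → 10.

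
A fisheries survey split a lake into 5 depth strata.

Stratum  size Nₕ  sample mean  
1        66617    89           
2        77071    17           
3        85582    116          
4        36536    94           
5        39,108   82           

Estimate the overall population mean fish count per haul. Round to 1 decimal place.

78.1

N = 66617 + 77071 + 85582 + 36536 + 39108 = 304914.
The stratified mean weights each stratum mean by its population share Nₕ/N.
Σ Nₕx̄ₕ = 66617·89 + 77071·17 + 85582·116 + 36536·94 + 39108·82 = 5928913 + 1310207 + 9927512 + 3434384 + 3206856 = 23807872.
Divide by N: 23807872 / 304914 = 78.081... → 78.1.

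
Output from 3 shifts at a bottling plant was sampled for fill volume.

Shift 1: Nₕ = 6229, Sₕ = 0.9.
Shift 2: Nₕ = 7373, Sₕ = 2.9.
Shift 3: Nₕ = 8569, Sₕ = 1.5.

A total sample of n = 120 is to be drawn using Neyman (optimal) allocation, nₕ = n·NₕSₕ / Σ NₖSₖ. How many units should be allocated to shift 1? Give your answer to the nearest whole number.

17

Σ NₕSₕ = 6229·0.9 + 7373·2.9 + 8569·1.5 = 39841.3.
Share for 1: 5606.1/39841.3 = 0.14071.
n_1 = 120 × 0.14071 = 16.885... → 17.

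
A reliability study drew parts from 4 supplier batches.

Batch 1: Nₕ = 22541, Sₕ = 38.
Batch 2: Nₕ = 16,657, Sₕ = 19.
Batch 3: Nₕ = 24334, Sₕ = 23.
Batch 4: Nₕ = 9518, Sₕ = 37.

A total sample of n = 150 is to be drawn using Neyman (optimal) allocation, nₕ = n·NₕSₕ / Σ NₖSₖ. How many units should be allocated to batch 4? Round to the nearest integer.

1: NₕSₕ = 22541·38 = 856558
2: NₕSₕ = 16657·19 = 316483
3: NₕSₕ = 24334·23 = 559682
4: NₕSₕ = 9518·37 = 352166
Σ NₕSₕ = 2084889.
n_4 = 150·352166/2084889 = 25.337... → 25.

25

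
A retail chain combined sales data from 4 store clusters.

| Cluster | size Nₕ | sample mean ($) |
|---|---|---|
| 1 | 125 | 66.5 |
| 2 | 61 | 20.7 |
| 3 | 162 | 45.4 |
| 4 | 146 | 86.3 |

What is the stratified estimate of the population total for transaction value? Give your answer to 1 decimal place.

29529.8

1: 125·66.5 = 8312.5
2: 61·20.7 = 1262.7
3: 162·45.4 = 7354.8
4: 146·86.3 = 12599.8
τ̂ = Σ Nₕx̄ₕ = 29529.8.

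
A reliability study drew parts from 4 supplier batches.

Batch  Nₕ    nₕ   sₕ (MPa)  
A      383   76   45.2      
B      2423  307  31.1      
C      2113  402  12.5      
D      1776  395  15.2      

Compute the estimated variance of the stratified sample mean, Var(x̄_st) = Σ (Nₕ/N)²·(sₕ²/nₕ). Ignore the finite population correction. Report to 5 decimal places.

N = 6695; Wₕ = Nₕ/N.
batch A: (383/6695)²·45.2²/76 = 0.08797508
batch B: (2423/6695)²·31.1²/307 = 0.41265591
batch C: (2113/6695)²·12.5²/402 = 0.03871612
batch D: (1776/6695)²·15.2²/395 = 0.04115995
Sum = 0.58050706 → 0.58051.

0.58051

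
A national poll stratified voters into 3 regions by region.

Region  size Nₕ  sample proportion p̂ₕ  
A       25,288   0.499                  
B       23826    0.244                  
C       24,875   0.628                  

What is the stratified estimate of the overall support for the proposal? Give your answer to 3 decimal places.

N = 25288 + 23826 + 24875 = 73989.
Overall proportion = Σ (Nₕ/N)·p̂ₕ.
Σ Nₕp̂ₕ = 12618.712 + 5813.544 + 15621.5 = 34053.756.
34053.756 / 73989 = 0.46025... → 0.460.

0.460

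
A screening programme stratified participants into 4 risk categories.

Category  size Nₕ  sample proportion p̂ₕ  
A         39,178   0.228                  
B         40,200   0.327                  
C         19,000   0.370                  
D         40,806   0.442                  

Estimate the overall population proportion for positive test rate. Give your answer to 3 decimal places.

0.339

N = 39178 + 40200 + 19000 + 40806 = 139184.
Overall proportion = Σ (Nₕ/N)·p̂ₕ.
Σ Nₕp̂ₕ = 8932.584 + 13145.4 + 7030 + 18036.252 = 47144.236.
47144.236 / 139184 = 0.33872... → 0.339.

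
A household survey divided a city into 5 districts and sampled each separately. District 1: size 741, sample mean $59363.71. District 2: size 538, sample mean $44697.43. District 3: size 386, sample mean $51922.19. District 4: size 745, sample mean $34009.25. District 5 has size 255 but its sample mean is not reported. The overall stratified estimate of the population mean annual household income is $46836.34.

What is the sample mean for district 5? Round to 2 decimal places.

44722.60

N = 741 + 538 + 386 + 745 + 255 = 2665.
Overall total = μ·N = 46836.34·2665 = 124818846.1.
Subtract the known strata: 741·59363.71 + 538·44697.43 + 386·51922.19 + 745·34009.25 = 113414583.04.
Remaining total for district 5: 124818846.1 − 113414583.04 = 11404263.06.
Divide by its size: 11404263.06 / 255 = 44722.6002... → 44722.60.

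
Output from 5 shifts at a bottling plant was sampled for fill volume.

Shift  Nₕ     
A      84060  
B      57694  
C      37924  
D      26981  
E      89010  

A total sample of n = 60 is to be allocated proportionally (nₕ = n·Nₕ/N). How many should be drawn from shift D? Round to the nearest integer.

Share of shift D = 26981/295669 = 0.09125.
Allocate 60 × 0.09125 = 5.475... → 5.

5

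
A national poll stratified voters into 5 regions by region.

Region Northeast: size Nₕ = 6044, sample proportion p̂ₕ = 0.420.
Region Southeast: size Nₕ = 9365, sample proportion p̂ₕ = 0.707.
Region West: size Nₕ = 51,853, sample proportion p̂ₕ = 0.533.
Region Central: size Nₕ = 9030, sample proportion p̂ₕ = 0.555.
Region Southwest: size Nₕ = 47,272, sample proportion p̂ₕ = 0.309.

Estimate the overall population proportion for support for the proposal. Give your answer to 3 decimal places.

Wₕ = Nₕ/N with N = 123564: 0.0489, 0.0758, 0.4196, 0.0731, 0.3826.
p̂_st = 0.0489·0.420 + 0.0758·0.707 + 0.4196·0.533 + 0.0731·0.555 + 0.3826·0.309 ≈ 0.45657... → 0.457.

0.457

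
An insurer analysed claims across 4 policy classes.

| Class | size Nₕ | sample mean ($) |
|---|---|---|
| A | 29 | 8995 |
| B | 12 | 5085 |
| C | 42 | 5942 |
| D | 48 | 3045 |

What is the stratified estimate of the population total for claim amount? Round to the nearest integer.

717599

Population total = Σ Nₕ·x̄ₕ (each stratum's size times its mean).
29·8995 + 12·5085 + 42·5942 + 48·3045 = 260855 + 61020 + 249564 + 146160 = 717599.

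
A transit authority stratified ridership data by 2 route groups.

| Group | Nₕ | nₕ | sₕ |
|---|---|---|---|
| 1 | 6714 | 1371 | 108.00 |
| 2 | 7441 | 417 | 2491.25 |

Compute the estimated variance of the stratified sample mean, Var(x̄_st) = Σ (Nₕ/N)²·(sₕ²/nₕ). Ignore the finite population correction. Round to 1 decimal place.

4114.8

N = 14155. Term for each stratum: Wₕ²sₕ²/nₕ.
Var(x̄_st) = 1.9140 + 4112.8364 = 4114.7504 → 4114.8.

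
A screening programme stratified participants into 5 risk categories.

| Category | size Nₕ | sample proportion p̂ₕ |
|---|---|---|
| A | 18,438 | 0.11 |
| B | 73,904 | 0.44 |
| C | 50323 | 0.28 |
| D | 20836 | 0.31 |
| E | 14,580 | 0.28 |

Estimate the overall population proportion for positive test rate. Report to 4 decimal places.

N = 18438 + 73904 + 50323 + 20836 + 14580 = 178081.
Overall proportion = Σ (Nₕ/N)·p̂ₕ.
Σ Nₕp̂ₕ = 2028.18 + 32517.76 + 14090.44 + 6459.16 + 4082.4 = 59177.94.
59177.94 / 178081 = 0.332309... → 0.3323.

0.3323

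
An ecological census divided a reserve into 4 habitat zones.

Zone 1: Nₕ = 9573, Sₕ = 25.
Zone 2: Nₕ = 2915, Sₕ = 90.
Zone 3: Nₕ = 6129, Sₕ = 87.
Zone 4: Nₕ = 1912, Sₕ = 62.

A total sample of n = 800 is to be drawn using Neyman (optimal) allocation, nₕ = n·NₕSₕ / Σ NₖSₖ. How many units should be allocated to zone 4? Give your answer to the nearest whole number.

82

1: NₕSₕ = 9573·25 = 239325
2: NₕSₕ = 2915·90 = 262350
3: NₕSₕ = 6129·87 = 533223
4: NₕSₕ = 1912·62 = 118544
Σ NₕSₕ = 1153442.
n_4 = 800·118544/1153442 = 82.219... → 82.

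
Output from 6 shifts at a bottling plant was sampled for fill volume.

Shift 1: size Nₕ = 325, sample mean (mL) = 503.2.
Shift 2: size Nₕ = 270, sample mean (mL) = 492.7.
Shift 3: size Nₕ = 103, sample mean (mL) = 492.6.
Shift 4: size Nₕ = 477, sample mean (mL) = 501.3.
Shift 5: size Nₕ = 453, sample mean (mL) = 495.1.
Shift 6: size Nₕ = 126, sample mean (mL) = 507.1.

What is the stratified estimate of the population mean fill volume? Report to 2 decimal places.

N = 325 + 270 + 103 + 477 + 453 + 126 = 1754.
The stratified mean weights each stratum mean by its population share Nₕ/N.
Σ Nₕx̄ₕ = 325·503.2 + 270·492.7 + 103·492.6 + 477·501.3 + 453·495.1 + 126·507.1 = 163540 + 133029 + 50737.8 + 239120.1 + 224280.3 + 63894.6 = 874601.8.
Divide by N: 874601.8 / 1754 = 498.6327... → 498.63.

498.63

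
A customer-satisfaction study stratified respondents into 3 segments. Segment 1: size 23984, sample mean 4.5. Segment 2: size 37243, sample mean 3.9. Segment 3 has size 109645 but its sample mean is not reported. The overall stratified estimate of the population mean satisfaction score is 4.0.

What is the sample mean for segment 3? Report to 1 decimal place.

3.9

Σ Nₕx̄ₕ = N·μ, so 109645·x̄_3 = 170872·4.0 − (23984·4.5 + 37243·3.9).
= 683488 − 253175.7 = 430312.3.
x̄_3 = 430312.3 / 109645 = 3.925... → 3.9.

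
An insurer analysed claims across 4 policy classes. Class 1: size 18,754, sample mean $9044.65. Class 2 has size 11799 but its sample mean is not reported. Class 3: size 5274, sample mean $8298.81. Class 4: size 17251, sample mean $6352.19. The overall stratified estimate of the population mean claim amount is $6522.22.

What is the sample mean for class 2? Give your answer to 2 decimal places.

N = 18754 + 11799 + 5274 + 17251 = 53078.
Overall total = μ·N = 6522.22·53078 = 346186393.16.
Subtract the known strata: 18754·9044.65 + 5274·8298.81 + 17251·6352.19 = 322972919.73.
Remaining total for class 2: 346186393.16 − 322972919.73 = 23213473.43.
Divide by its size: 23213473.43 / 11799 = 1967.4102... → 1967.41.

1967.41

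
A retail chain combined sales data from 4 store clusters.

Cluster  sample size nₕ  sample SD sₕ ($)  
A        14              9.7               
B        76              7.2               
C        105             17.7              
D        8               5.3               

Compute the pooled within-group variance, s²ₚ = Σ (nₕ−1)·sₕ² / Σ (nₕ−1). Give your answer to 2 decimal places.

190.40

Degrees of freedom: 13 + 75 + 104 + 7 = 199.
Σ(nₕ−1)sₕ² = 13·94.09 + 75·51.84 + 104·313.29 + 7·28.09 = 37889.96.
s²ₚ = 37889.96 / 199 = 190.4018... → 190.40.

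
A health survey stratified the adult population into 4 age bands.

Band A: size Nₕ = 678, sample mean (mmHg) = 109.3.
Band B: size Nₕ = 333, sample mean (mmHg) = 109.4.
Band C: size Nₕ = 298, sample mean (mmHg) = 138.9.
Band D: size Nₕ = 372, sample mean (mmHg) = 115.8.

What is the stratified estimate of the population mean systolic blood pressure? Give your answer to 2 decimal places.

116.01

x̄_st = (Σ Nₕx̄ₕ) / (Σ Nₕ) = (678·109.3 + 333·109.4 + 298·138.9 + 372·115.8) / 1681
= 195005.4 / 1681 = 116.0056... → 116.01.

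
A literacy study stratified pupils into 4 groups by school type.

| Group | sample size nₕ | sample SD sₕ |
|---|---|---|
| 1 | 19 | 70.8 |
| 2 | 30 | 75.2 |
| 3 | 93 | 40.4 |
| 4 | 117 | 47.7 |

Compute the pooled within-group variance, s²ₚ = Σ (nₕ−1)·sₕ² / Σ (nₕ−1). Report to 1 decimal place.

1: (19−1)·70.8² = 18·5012.64 = 90227.52
2: (30−1)·75.2² = 29·5655.04 = 163996.16
3: (93−1)·40.4² = 92·1632.16 = 150158.72
4: (117−1)·47.7² = 116·2275.29 = 263933.64
Numerator = 668316.04; denominator = Σ(nₕ−1) = 255.
s²ₚ = 668316.04/255 = 2620.847... → 2620.8.

2620.8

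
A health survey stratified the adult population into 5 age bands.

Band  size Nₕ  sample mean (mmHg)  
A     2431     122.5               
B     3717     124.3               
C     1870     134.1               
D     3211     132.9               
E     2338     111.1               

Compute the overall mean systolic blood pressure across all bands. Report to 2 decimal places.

x̄_st = (Σ Nₕx̄ₕ) / (Σ Nₕ) = (2431·122.5 + 3717·124.3 + 1870·134.1 + 3211·132.9 + 2338·111.1) / 13567
= 1697081.3 / 13567 = 125.0889... → 125.09.

125.09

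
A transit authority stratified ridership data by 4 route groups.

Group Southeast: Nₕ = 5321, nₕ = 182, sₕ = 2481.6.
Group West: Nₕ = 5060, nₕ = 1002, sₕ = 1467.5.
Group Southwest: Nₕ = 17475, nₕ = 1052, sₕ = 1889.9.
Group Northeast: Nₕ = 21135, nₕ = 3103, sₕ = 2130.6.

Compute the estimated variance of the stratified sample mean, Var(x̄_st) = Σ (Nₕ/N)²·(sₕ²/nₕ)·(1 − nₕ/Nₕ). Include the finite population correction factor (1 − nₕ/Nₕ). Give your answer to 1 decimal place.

1042.2

N = 48991. Term for each stratum: Wₕ²sₕ²/nₕ·(1−nₕ/Nₕ).
Var(x̄_st) = 385.5063 + 18.3873 + 405.9747 + 232.2927 = 1042.1610 → 1042.2.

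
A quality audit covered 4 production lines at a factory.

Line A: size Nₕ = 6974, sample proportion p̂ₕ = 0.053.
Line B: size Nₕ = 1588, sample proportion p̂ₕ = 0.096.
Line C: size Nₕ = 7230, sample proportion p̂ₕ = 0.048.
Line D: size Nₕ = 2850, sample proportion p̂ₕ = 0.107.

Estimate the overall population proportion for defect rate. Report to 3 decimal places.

0.063

Wₕ = Nₕ/N with N = 18642: 0.3741, 0.0852, 0.3878, 0.1529.
p̂_st = 0.3741·0.053 + 0.0852·0.096 + 0.3878·0.048 + 0.1529·0.107 ≈ 0.06298... → 0.063.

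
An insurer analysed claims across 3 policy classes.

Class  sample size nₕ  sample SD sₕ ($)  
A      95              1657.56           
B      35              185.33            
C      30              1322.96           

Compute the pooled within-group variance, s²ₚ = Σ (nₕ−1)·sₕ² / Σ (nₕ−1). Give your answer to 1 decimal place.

A: (95−1)·1657.56² = 94·2747505.1536 = 258265484.4384
B: (35−1)·185.33² = 34·34347.2089 = 1167805.1026
C: (30−1)·1322.96² = 29·1750223.1616 = 50756471.6864
Numerator = 310189761.2274; denominator = Σ(nₕ−1) = 157.
s²ₚ = 310189761.2274/157 = 1975730.963... → 1975731.0.

1975731.0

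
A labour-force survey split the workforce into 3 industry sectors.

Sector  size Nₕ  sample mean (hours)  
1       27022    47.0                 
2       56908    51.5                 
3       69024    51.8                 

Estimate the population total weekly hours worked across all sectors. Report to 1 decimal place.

1: 27022·47.0 = 1270034
2: 56908·51.5 = 2930762
3: 69024·51.8 = 3575443.2
τ̂ = Σ Nₕx̄ₕ = 7776239.2.

7776239.2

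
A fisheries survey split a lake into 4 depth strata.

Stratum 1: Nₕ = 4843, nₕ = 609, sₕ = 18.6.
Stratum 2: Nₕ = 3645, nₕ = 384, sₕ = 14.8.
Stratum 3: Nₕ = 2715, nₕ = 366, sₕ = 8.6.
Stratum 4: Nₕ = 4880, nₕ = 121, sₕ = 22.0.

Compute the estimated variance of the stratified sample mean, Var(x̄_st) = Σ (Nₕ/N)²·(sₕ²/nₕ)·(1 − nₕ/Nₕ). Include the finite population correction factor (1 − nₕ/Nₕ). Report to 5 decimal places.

0.43537

N = 16083; Wₕ = Nₕ/N.
stratum 1: (4843/16083)²·18.6²/609·(1 − 609/4843) = 0.04503392
stratum 2: (3645/16083)²·14.8²/384·(1 − 384/3645) = 0.02621238
stratum 3: (2715/16083)²·8.6²/366·(1 − 366/2715) = 0.00498235
stratum 4: (4880/16083)²·22.0²/121·(1 − 121/4880) = 0.35913803
Sum = 0.43536668 → 0.43537.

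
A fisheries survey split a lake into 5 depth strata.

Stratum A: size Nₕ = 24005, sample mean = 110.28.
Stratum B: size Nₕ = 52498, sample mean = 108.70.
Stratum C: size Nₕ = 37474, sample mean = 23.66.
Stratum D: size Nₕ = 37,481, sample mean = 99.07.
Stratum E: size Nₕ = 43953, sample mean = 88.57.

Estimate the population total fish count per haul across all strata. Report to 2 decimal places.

16846598.72

A: 24005·110.28 = 2647271.4
B: 52498·108.70 = 5706532.6
C: 37474·23.66 = 886634.84
D: 37481·99.07 = 3713242.67
E: 43953·88.57 = 3892917.21
τ̂ = Σ Nₕx̄ₕ = 16846598.72.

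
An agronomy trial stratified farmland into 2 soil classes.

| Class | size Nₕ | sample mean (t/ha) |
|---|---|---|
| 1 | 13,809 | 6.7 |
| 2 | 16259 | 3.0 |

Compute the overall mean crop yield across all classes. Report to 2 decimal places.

4.70

N = 13809 + 16259 = 30068.
Overall mean = Σ (Nₕ/N)·x̄ₕ — weight by population share, not a simple average.
Σ Nₕx̄ₕ = 13809·6.7 + 16259·3.0 = 92520.3 + 48777 = 141297.3.
Divide by N: 141297.3 / 30068 = 4.6993... → 4.70.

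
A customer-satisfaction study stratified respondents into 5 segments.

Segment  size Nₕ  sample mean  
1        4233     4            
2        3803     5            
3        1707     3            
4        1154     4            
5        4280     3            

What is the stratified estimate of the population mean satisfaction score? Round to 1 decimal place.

3.9

N = 4233 + 3803 + 1707 + 1154 + 4280 = 15177.
Overall mean = Σ (Nₕ/N)·x̄ₕ — weight by population share, not a simple average.
Σ Nₕx̄ₕ = 4233·4 + 3803·5 + 1707·3 + 1154·4 + 4280·3 = 16932 + 19015 + 5121 + 4616 + 12840 = 58524.
Divide by N: 58524 / 15177 = 3.856... → 3.9.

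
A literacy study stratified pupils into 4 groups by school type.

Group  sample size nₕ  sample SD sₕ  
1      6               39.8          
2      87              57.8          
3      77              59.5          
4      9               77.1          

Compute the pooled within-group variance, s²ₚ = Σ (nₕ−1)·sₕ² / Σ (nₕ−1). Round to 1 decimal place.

3496.3

1: (6−1)·39.8² = 5·1584.04 = 7920.2
2: (87−1)·57.8² = 86·3340.84 = 287312.24
3: (77−1)·59.5² = 76·3540.25 = 269059
4: (9−1)·77.1² = 8·5944.41 = 47555.28
Numerator = 611846.72; denominator = Σ(nₕ−1) = 175.
s²ₚ = 611846.72/175 = 3496.267... → 3496.3.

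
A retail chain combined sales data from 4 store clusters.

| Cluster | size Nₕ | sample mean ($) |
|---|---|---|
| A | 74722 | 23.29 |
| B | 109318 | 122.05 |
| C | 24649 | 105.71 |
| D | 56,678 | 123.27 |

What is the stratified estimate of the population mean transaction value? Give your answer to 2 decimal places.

N = 74722 + 109318 + 24649 + 56678 = 265367.
Overall mean = Σ (Nₕ/N)·x̄ₕ — weight by population share, not a simple average.
Σ Nₕx̄ₕ = 74722·23.29 + 109318·122.05 + 24649·105.71 + 56678·123.27 = 1740275.38 + 13342261.9 + 2605645.79 + 6986697.06 = 24674880.13.
Divide by N: 24674880.13 / 265367 = 92.9840... → 92.98.

92.98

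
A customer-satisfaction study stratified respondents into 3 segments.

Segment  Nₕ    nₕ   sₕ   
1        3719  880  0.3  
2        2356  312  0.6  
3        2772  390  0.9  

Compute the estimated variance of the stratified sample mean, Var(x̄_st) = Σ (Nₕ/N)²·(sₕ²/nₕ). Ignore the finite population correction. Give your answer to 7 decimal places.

0.0003038

N = 8847; Wₕ = Nₕ/N.
segment 1: (3719/8847)²·0.3²/880 = 0.0000180726
segment 2: (2356/8847)²·0.6²/312 = 0.0000818288
segment 3: (2772/8847)²·0.9²/390 = 0.0002038989
Sum = 0.0003038003 → 0.0003038.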